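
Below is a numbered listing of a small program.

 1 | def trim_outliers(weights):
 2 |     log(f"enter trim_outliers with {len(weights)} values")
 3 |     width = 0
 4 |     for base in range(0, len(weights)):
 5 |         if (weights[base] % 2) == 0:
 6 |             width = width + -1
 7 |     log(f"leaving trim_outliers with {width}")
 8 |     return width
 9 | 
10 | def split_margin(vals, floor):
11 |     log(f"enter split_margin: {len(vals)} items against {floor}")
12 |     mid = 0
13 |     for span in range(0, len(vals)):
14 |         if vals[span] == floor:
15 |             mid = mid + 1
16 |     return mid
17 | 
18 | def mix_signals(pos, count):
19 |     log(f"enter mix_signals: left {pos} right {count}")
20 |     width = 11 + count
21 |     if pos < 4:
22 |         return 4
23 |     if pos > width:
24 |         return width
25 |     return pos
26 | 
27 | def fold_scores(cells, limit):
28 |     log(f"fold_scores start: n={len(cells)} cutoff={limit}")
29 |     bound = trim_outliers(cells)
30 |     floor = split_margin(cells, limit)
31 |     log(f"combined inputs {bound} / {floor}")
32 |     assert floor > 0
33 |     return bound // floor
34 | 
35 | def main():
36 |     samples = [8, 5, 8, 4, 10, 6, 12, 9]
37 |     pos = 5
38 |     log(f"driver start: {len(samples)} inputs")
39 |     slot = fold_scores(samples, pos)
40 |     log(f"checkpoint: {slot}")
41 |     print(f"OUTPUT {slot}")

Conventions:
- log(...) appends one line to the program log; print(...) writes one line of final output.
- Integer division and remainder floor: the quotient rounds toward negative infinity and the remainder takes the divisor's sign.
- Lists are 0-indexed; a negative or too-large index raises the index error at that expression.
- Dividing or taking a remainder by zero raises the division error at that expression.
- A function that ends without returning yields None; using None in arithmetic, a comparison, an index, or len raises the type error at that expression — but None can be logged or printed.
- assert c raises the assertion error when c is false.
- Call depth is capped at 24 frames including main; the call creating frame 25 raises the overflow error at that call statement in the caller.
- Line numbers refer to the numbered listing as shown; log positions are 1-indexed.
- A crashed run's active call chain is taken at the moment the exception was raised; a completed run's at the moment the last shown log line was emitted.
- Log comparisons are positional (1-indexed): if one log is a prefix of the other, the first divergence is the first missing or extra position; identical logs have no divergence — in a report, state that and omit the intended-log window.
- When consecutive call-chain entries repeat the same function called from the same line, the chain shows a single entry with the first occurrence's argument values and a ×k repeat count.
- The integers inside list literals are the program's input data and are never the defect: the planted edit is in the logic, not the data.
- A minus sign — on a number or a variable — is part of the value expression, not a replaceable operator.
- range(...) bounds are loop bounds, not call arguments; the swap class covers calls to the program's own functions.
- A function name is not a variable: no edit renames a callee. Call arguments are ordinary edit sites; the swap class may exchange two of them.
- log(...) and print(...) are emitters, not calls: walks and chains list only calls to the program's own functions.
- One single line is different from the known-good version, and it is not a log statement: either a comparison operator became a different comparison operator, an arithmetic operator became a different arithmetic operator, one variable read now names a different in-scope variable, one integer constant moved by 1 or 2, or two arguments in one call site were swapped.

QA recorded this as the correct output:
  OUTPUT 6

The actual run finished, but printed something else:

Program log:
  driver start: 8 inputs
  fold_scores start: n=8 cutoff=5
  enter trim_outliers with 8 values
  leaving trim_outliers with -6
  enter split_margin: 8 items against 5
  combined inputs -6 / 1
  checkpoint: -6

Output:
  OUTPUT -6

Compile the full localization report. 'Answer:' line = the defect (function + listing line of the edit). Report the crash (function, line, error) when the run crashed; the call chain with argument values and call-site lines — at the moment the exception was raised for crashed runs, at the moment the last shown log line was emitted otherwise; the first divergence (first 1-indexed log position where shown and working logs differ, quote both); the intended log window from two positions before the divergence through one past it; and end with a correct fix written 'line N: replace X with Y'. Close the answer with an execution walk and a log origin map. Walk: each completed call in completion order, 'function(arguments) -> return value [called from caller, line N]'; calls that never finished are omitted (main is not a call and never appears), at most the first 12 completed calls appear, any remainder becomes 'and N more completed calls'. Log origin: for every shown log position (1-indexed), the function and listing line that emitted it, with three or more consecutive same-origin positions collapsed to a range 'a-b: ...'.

Answer: the defect is in trim_outliers at line 6.
The tell: Everything matches until log position 4, which reads 'leaving trim_outliers with -6' in place of 'leaving trim_outliers with 6'.
Call chain: main.
First divergence: position 4 — shown 'leaving trim_outliers with -6', intended 'leaving trim_outliers with 6'.
Intended log window:
  2: fold_scores start: n=8 cutoff=5
  3: enter trim_outliers with 8 values
  4: leaving trim_outliers with 6
  5: enter split_margin: 8 items against 5
Execution walk:
  trim_outliers([8, 5, 8, 4, 10, 6, 12, 9]) -> -6  [called from fold_scores, line 29]
  split_margin([8, 5, 8, 4, 10, 6, 12, 9], 5) -> 1  [called from fold_scores, line 30]
  fold_scores([8, 5, 8, 4, 10, 6, 12, 9], 5) -> -6  [called from main, line 39]
Log origins:
  1: logged in main at line 38
  2: logged in fold_scores at line 28
  3: logged in trim_outliers at line 2
  4: logged in trim_outliers at line 7
  5: logged in split_margin at line 11
  6: logged in fold_scores at line 31
  7: logged in main at line 40
A correct fix: line 6: replace `-1` with `1`.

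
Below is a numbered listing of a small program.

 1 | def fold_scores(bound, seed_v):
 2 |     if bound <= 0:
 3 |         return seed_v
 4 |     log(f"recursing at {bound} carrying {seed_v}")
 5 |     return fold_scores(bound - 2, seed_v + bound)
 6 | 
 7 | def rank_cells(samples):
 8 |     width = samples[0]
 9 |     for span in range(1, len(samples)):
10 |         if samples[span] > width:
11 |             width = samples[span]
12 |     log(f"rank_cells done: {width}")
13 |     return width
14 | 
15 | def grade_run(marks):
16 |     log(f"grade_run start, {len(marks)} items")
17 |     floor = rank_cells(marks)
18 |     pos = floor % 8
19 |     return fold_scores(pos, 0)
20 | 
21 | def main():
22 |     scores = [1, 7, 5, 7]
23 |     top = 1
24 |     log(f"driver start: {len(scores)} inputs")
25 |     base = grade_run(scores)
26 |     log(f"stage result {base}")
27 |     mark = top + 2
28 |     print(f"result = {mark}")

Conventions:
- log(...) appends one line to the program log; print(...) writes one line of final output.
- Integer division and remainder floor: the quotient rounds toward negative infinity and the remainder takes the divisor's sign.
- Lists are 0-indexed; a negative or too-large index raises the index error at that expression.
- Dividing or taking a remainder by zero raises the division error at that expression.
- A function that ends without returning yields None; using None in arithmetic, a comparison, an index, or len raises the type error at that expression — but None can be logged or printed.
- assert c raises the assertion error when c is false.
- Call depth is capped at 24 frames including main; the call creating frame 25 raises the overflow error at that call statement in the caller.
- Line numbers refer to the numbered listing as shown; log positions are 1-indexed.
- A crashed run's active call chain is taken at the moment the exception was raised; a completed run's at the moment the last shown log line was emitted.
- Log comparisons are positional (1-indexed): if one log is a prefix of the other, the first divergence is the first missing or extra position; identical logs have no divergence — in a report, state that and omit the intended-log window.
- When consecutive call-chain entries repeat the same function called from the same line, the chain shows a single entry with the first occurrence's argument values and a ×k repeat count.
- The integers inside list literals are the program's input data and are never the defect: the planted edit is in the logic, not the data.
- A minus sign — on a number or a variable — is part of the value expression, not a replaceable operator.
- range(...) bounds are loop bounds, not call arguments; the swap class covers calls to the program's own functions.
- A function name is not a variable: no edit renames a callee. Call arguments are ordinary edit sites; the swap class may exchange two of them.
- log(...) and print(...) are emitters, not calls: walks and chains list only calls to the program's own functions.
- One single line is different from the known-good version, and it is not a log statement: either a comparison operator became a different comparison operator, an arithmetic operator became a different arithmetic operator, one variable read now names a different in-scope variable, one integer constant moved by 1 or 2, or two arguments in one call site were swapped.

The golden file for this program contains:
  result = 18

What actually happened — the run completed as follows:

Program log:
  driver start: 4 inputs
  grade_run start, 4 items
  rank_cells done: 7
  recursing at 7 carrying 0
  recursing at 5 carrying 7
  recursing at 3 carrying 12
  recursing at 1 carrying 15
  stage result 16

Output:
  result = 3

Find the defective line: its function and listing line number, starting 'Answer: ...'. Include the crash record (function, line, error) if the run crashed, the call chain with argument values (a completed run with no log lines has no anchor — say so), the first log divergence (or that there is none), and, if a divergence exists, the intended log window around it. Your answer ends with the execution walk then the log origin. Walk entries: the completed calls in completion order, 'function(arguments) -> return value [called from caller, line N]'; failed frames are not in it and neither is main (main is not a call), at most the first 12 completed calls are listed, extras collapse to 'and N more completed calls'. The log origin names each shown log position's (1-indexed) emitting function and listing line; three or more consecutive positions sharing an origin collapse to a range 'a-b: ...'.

Answer: the defect is in main at line 27.
Core observation: Nothing in the log betrays the bug — only the output does.
Call chain: main.
First divergence: none; the two logs match at every position.
Execution walk:
  rank_cells([1, 7, 5, 7]) -> 7  [called from grade_run, line 17]
  fold_scores(-1, 16) -> 16  [called from fold_scores, line 5]
  fold_scores(1, 15) -> 16  [called from fold_scores, line 5]
  fold_scores(3, 12) -> 16  [called from fold_scores, line 5]
  fold_scores(5, 7) -> 16  [called from fold_scores, line 5]
  fold_scores(7, 0) -> 16  [called from grade_run, line 19]
  grade_run([1, 7, 5, 7]) -> 16  [called from main, line 25]
Log origins:
  1: logged in main at line 24
  2: logged in grade_run at line 16
  3: logged in rank_cells at line 12
  4-7: logged in fold_scores at line 4
  8: logged in main at line 26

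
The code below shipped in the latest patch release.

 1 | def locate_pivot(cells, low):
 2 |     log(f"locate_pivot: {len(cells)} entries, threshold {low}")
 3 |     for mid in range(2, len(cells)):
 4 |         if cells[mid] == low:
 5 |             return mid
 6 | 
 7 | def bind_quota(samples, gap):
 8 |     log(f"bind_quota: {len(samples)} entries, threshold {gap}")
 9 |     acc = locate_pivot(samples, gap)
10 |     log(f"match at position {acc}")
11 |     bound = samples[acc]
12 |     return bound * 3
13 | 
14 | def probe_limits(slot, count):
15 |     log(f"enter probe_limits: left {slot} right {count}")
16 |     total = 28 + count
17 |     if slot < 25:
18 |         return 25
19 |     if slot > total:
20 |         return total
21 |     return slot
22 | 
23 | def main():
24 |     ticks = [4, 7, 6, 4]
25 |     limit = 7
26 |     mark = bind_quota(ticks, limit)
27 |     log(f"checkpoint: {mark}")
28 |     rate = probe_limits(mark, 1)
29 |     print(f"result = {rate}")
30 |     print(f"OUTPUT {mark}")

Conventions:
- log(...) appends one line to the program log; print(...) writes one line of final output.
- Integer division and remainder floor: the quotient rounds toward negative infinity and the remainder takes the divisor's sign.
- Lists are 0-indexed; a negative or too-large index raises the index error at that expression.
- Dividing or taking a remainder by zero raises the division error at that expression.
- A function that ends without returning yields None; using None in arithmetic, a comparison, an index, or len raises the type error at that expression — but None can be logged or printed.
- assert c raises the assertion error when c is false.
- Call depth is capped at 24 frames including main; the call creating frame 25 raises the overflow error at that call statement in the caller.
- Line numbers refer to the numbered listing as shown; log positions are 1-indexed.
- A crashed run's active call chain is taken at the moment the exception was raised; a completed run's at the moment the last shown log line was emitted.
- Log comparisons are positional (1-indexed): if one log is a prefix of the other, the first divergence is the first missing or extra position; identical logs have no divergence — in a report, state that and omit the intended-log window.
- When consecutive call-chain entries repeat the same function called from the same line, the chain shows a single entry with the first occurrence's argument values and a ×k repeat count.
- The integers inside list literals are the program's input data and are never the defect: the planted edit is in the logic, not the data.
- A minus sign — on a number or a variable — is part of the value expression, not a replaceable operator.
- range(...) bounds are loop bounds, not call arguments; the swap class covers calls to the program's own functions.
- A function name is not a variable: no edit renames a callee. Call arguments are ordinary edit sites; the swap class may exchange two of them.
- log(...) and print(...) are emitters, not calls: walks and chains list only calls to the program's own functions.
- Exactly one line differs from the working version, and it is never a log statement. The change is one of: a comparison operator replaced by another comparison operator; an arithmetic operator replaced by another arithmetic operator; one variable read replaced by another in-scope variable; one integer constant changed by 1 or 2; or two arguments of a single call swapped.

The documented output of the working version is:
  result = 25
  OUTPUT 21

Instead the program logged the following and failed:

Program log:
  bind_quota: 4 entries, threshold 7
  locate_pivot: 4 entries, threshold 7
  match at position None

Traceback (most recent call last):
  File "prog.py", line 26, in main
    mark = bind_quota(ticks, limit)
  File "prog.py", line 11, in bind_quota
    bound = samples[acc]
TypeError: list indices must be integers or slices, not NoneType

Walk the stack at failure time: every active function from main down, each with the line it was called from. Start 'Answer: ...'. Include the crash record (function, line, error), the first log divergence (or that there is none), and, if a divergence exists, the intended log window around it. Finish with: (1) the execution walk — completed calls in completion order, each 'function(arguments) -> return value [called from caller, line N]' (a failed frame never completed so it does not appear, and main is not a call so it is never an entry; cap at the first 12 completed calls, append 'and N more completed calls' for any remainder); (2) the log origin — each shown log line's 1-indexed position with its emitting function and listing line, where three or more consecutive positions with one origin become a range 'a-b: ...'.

Answer: main -> bind_quota (called at line 26).
Key observation: The log first diverges at position 3: the faulty run prints 'match at position None' where the working version prints 'match at position 1'.
Crash: bind_quota, line 11, TypeError.
First divergence: position 3 — shown 'match at position None', intended 'match at position 1'.
Intended log window:
  1: bind_quota: 4 entries, threshold 7
  2: locate_pivot: 4 entries, threshold 7
  3: match at position 1
  4: checkpoint: 21
Execution walk:
  locate_pivot([4, 7, 6, 4], 7) -> None  [called from bind_quota, line 9]
Log origins:
  1: logged in bind_quota at line 8
  2: logged in locate_pivot at line 2
  3: logged in bind_quota at line 10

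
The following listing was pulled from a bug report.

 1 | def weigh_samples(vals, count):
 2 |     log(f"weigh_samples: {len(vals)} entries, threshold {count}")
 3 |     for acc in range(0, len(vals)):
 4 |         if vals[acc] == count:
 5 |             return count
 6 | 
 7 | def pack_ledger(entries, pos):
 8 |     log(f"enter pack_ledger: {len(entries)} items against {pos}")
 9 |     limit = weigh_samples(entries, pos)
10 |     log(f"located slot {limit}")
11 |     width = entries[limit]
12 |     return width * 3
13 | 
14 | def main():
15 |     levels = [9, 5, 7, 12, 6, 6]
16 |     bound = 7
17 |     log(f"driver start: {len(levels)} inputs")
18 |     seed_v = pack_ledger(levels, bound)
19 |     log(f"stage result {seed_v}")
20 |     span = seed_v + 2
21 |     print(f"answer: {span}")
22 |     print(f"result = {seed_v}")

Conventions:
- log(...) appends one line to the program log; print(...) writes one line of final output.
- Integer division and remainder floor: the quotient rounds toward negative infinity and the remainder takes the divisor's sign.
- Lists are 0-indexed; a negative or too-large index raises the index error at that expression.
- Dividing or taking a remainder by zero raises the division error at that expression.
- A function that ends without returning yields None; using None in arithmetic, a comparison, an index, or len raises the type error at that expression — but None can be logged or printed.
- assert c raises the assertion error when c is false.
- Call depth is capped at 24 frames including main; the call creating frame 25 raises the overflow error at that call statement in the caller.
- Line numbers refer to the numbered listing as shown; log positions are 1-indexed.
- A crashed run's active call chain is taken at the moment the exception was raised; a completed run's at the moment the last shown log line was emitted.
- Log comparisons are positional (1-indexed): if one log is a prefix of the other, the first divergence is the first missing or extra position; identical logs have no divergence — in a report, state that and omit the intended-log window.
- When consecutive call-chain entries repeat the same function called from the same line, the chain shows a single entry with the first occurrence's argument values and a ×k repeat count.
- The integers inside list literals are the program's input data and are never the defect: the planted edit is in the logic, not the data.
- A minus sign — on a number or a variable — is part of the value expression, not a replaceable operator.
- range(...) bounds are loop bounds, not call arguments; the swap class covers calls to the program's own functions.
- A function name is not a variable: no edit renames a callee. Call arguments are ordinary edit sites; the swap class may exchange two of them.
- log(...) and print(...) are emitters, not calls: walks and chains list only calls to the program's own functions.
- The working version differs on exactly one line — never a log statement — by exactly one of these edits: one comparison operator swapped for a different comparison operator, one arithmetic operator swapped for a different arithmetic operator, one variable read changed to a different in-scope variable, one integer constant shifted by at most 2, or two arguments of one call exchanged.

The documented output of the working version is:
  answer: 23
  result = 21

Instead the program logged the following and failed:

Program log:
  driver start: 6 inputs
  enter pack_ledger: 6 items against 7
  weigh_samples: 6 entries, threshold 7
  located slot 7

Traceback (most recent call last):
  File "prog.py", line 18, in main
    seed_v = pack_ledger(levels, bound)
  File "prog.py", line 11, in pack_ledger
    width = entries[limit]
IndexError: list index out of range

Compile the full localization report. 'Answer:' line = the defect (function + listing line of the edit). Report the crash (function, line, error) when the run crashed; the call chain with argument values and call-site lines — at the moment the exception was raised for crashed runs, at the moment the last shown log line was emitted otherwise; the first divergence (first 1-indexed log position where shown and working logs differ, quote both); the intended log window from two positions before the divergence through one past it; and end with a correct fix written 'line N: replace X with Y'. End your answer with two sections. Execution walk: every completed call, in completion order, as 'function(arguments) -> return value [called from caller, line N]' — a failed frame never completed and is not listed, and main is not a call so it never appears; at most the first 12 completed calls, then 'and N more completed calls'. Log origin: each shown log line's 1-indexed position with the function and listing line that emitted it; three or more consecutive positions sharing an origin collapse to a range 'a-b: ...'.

Answer: the defect is in weigh_samples at line 5.
Key fact: At log position 4 the runs split — shown 'located slot 7', but the working version logs 'located slot 2'.
Crash: pack_ledger, line 11, IndexError.
Call chain: main -> pack_ledger([9, 5, 7, 12, 6, 6], 7) (called at line 18).
First divergence: position 4 — shown 'located slot 7', intended 'located slot 2'.
Intended log window:
  2: enter pack_ledger: 6 items against 7
  3: weigh_samples: 6 entries, threshold 7
  4: located slot 2
  5: stage result 21
Execution walk:
  weigh_samples([9, 5, 7, 12, 6, 6], 7) -> 7  [called from pack_ledger, line 9]
Origin of each log line:
  1: from main, line 17
  2: from pack_ledger, line 8
  3: from weigh_samples, line 2
  4: from pack_ledger, line 10
A correct fix: line 5: replace `count` with `acc`.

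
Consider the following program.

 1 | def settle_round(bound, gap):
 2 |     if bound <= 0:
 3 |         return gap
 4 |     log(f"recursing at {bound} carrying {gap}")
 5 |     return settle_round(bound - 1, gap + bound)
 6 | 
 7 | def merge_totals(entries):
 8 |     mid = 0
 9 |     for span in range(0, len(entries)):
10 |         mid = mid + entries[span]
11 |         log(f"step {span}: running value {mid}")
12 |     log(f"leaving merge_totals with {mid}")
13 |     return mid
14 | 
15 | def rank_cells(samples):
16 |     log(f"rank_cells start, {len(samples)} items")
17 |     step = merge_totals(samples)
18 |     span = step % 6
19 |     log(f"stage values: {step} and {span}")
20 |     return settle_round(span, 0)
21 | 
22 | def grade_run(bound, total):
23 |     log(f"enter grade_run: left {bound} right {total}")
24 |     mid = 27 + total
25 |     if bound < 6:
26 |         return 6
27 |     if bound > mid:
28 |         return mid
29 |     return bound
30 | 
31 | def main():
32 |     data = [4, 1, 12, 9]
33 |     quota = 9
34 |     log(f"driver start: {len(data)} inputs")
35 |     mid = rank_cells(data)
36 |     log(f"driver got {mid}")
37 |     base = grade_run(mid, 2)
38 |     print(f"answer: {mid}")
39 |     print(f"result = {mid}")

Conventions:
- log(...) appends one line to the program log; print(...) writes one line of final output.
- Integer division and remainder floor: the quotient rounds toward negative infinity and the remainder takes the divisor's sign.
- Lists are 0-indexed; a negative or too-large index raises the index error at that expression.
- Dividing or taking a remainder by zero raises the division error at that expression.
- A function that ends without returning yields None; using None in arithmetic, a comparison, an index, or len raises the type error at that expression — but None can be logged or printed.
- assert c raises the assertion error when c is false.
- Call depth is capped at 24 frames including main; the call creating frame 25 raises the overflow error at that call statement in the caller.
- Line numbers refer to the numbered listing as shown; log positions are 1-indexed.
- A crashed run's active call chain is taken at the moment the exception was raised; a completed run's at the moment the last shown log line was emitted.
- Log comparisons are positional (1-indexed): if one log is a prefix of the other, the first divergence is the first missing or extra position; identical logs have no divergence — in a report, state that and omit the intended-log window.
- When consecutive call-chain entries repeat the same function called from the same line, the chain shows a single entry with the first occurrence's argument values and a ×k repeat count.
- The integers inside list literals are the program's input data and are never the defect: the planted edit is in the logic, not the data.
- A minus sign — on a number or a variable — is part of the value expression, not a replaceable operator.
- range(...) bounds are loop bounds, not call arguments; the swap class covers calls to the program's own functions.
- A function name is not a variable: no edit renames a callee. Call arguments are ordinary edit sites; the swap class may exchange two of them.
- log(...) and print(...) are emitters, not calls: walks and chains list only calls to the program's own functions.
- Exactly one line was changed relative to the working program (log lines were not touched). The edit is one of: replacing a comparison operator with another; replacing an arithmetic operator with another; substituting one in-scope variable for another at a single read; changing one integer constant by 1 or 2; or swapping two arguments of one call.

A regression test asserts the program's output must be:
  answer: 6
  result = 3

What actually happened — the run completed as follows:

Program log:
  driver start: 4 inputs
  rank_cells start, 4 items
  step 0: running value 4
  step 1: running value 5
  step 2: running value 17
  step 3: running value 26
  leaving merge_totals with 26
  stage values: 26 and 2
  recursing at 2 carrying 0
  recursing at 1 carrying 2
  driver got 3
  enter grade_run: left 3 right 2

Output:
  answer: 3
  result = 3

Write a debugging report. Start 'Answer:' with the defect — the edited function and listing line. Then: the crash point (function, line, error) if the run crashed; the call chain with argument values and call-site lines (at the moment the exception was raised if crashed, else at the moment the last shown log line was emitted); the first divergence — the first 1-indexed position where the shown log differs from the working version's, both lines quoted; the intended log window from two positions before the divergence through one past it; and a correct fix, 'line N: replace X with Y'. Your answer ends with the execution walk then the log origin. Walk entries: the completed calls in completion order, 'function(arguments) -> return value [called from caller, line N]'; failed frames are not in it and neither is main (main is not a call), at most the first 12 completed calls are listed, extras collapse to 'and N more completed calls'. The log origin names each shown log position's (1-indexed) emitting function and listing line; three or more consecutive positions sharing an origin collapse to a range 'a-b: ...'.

Answer: the defect is in main at line 38.
The tell: Nothing in the log betrays the bug — only the output does.
Call chain: main -> grade_run(3, 2) (called at line 37).
First divergence: none (the log streams are identical).
Execution walk:
  merge_totals([4, 1, 12, 9]) -> 26  [called from rank_cells, line 17]
  settle_round(0, 3) -> 3  [called from settle_round, line 5]
  settle_round(1, 2) -> 3  [called from settle_round, line 5]
  settle_round(2, 0) -> 3  [called from rank_cells, line 20]
  rank_cells([4, 1, 12, 9]) -> 3  [called from main, line 35]
  grade_run(3, 2) -> 6  [called from main, line 37]
Log origins:
  1: logged in main at line 34
  2: logged in rank_cells at line 16
  3-6: logged in merge_totals at line 11
  7: logged in merge_totals at line 12
  8: logged in rank_cells at line 19
  9: logged in settle_round at line 4
  10: logged in settle_round at line 4
  11: logged in main at line 36
  12: logged in grade_run at line 23
A correct fix: line 38: replace `mid` with `base`.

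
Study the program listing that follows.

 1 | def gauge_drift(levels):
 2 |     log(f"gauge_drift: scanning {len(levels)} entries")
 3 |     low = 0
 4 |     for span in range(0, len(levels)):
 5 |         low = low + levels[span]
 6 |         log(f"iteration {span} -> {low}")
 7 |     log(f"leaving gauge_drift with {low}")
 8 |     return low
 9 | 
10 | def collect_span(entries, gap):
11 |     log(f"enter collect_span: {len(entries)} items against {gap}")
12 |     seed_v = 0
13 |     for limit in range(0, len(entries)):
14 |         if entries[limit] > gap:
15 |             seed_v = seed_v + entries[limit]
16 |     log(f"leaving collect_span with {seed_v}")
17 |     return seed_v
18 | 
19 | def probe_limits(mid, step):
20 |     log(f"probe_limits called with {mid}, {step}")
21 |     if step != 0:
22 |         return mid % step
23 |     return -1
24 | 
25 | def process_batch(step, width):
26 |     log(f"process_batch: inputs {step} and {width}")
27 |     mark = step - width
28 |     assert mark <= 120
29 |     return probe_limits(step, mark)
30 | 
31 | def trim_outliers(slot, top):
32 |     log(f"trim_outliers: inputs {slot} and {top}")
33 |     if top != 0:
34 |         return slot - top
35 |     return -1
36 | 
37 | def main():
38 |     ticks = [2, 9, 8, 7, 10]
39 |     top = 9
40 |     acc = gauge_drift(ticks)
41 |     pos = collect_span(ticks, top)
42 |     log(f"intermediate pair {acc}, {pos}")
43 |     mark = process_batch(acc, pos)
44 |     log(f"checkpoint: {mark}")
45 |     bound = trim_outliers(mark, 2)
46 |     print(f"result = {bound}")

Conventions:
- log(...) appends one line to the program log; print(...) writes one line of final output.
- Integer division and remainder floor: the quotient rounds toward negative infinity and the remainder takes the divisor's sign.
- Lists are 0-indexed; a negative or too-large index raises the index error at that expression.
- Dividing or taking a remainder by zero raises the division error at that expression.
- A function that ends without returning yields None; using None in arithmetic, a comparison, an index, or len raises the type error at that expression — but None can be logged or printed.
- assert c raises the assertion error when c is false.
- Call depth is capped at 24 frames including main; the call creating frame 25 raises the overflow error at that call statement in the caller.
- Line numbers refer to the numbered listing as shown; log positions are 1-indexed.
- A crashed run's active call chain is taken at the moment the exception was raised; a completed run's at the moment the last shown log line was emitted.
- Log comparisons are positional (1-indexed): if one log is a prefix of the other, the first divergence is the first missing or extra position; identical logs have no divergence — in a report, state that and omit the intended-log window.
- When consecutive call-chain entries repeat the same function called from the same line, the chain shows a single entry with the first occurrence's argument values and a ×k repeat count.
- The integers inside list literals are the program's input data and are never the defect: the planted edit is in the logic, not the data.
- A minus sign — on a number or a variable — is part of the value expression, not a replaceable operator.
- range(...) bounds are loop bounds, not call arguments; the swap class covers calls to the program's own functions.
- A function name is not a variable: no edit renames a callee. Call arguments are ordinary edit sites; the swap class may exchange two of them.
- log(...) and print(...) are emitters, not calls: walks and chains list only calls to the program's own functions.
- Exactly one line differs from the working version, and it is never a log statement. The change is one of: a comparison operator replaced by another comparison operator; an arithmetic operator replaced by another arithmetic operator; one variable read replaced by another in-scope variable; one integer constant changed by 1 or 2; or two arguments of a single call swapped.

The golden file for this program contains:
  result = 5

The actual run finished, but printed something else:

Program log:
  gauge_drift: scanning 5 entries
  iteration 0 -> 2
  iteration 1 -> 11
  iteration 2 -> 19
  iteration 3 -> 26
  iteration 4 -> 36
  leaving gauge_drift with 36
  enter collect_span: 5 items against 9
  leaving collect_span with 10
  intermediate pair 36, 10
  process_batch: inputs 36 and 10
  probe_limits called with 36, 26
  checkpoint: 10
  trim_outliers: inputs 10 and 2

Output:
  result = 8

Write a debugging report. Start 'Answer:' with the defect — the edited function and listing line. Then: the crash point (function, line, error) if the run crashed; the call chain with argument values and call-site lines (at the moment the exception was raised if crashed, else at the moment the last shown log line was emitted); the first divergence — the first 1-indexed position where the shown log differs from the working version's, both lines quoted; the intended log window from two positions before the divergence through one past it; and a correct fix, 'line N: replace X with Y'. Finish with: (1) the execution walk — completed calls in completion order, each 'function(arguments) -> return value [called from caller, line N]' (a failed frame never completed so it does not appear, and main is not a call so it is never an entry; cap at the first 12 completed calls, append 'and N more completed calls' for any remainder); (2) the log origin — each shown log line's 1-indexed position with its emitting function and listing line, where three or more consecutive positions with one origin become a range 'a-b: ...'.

Answer: the defect is in trim_outliers at line 34.
Key observation: Every logged value matches the working version; the printed result is what differs.
Call chain: main -> trim_outliers(10, 2) (called at line 45).
First divergence: none (the log streams are identical).
Execution walk:
  gauge_drift([2, 9, 8, 7, 10]) -> 36  [called from main, line 40]
  collect_span([2, 9, 8, 7, 10], 9) -> 10  [called from main, line 41]
  probe_limits(36, 26) -> 10  [called from process_batch, line 29]
  process_batch(36, 10) -> 10  [called from main, line 43]
  trim_outliers(10, 2) -> 8  [called from main, line 45]
Log origin:
  1 — gauge_drift, line 2
  2-6 — gauge_drift, line 6
  7 — gauge_drift, line 7
  8 — collect_span, line 11
  9 — collect_span, line 16
  10 — main, line 42
  11 — process_batch, line 26
  12 — probe_limits, line 20
  13 — main, line 44
  14 — trim_outliers, line 32
A correct fix: line 34: replace `-` with `//`.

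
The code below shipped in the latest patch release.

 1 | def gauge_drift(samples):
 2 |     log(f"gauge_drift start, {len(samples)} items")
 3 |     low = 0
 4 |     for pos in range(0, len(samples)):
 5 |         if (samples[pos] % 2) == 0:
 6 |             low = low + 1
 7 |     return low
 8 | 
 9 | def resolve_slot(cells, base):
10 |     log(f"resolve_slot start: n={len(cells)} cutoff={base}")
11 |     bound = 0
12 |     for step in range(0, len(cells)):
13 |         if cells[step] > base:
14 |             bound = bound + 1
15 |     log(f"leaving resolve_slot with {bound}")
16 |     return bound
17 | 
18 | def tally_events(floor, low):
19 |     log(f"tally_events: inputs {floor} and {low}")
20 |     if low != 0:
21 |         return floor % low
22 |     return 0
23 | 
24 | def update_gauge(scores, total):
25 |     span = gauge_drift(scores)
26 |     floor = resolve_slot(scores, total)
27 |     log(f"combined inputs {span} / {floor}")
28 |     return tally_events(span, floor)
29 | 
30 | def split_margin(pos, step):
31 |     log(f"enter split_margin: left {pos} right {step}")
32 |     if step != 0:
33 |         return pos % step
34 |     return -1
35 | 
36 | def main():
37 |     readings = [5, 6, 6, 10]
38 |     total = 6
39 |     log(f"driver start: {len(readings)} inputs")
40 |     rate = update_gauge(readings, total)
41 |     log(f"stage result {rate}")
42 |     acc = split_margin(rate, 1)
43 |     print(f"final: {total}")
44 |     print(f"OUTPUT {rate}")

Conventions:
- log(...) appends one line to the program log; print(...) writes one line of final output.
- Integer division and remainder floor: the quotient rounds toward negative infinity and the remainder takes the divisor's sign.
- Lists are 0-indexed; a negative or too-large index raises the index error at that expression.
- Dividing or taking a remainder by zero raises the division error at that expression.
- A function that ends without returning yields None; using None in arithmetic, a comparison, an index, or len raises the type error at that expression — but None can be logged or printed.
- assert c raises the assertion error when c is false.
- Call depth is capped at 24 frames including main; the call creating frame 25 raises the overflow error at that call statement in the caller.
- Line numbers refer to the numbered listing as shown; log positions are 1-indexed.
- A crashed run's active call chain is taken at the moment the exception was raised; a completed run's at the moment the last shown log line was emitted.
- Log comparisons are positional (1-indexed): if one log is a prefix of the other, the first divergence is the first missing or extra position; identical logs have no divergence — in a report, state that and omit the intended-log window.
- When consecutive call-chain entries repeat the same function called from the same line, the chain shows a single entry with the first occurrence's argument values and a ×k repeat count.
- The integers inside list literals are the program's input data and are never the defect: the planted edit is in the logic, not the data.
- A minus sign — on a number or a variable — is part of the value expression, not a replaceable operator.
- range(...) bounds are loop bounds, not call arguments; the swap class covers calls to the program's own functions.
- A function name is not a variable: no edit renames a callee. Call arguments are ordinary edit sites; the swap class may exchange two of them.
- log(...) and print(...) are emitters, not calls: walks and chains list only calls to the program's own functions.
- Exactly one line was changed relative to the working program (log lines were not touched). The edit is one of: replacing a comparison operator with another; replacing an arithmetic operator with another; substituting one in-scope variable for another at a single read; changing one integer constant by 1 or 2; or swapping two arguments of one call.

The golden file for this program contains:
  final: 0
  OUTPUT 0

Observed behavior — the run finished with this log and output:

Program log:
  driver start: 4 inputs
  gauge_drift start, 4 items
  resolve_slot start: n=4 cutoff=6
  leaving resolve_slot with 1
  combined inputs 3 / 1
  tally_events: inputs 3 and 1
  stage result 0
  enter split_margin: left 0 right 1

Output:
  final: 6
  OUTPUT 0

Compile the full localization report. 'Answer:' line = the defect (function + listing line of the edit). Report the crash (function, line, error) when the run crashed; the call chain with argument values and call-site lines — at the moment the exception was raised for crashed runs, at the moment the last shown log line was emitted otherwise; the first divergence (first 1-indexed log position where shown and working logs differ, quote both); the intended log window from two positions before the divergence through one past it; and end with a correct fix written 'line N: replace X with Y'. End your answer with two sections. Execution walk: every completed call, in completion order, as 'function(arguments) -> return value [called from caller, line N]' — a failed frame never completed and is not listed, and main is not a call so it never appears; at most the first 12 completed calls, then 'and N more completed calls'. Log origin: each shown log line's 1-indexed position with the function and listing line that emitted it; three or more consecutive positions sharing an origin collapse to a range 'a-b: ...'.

Answer: the defect is in main at line 43.
The tell: Every logged value matches the working version; the printed result is what differs.
Call chain: main -> split_margin(0, 1) (called at line 42).
First divergence: none (the log streams are identical).
Execution walk:
  gauge_drift([5, 6, 6, 10]) -> 3  [called from update_gauge, line 25]
  resolve_slot([5, 6, 6, 10], 6) -> 1  [called from update_gauge, line 26]
  tally_events(3, 1) -> 0  [called from update_gauge, line 28]
  update_gauge([5, 6, 6, 10], 6) -> 0  [called from main, line 40]
  split_margin(0, 1) -> 0  [called from main, line 42]
Origin of each log line:
  1: emitted by main (line 39)
  2: emitted by gauge_drift (line 2)
  3: emitted by resolve_slot (line 10)
  4: emitted by resolve_slot (line 15)
  5: emitted by update_gauge (line 27)
  6: emitted by tally_events (line 19)
  7: emitted by main (line 41)
  8: emitted by split_margin (line 31)
A correct fix: line 43: replace `total` with `acc`.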